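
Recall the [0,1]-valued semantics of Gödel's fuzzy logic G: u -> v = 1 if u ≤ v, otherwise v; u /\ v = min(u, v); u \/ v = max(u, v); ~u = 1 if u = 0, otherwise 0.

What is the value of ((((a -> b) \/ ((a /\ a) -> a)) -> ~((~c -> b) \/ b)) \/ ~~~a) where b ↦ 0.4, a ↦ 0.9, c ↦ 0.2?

(a -> b): 0.9 > 0.4, so result = 0.4
(a /\ a) = min(0.9, 0.9) = 0.9
((a /\ a) -> a): 0.9 ≤ 0.9, so result = 1
((a -> b) \/ ((a /\ a) -> a)) = max(0.4, 1) = 1
~c: Gödel ¬ of 0.2 = 0 (operand ≠ 0)
(~c -> b): 0 ≤ 0.4, so result = 1
((~c -> b) \/ b) = max(1, 0.4) = 1
~((~c -> b) \/ b): Gödel ¬ of 1 = 0 (operand ≠ 0)
(((a -> b) \/ ((a /\ a) -> a)) -> ~((~c -> b) \/ b)): 1 > 0, so result = 0
~a: Gödel ¬ of 0.9 = 0 (operand ≠ 0)
~~a: Gödel ¬ of 0 = 1 (operand is 0)
~~~a: Gödel ¬ of 1 = 0 (operand ≠ 0)
((((a -> b) \/ ((a /\ a) -> a)) -> ~((~c -> b) \/ b)) \/ ~~~a) = max(0, 0) = 0

0.00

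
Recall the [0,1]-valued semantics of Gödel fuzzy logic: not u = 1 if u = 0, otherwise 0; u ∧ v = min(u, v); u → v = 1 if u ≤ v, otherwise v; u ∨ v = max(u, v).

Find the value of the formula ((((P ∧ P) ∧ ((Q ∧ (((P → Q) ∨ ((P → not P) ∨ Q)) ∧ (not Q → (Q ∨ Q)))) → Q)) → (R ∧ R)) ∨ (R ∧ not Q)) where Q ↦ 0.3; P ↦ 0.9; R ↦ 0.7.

0.70

(P ∧ P) = min(0.9, 0.9) = 0.9
(P → Q): 0.9 > 0.3, so result = 0.3
not P: Gödel ¬ of 0.9 = 0 (operand ≠ 0)
(P → not P): 0.9 > 0, so result = 0
((P → not P) ∨ Q) = max(0, 0.3) = 0.3
((P → Q) ∨ ((P → not P) ∨ Q)) = max(0.3, 0.3) = 0.3
not Q: Gödel ¬ of 0.3 = 0 (operand ≠ 0)
(Q ∨ Q) = max(0.3, 0.3) = 0.3
(not Q → (Q ∨ Q)): 0 ≤ 0.3, so result = 1
(((P → Q) ∨ ((P → not P) ∨ Q)) ∧ (not Q → (Q ∨ Q))) = min(0.3, 1) = 0.3
(Q ∧ (((P → Q) ∨ ((P → not P) ∨ Q)) ∧ (not Q → (Q ∨ Q)))) = min(0.3, 0.3) = 0.3
((Q ∧ (((P → Q) ∨ ((P → not P) ∨ Q)) ∧ (not Q → (Q ∨ Q)))) → Q): 0.3 ≤ 0.3, so result = 1
((P ∧ P) ∧ ((Q ∧ (((P → Q) ∨ ((P → not P) ∨ Q)) ∧ (not Q → (Q ∨ Q)))) → Q)) = min(0.9, 1) = 0.9
(R ∧ R) = min(0.7, 0.7) = 0.7
(((P ∧ P) ∧ ((Q ∧ (((P → Q) ∨ ((P → not P) ∨ Q)) ∧ (not Q → (Q ∨ Q)))) → Q)) → (R ∧ R)): 0.9 > 0.7, so result = 0.7
not Q: Gödel ¬ of 0.3 = 0 (operand ≠ 0)
(R ∧ not Q) = min(0.7, 0) = 0
((((P ∧ P) ∧ ((Q ∧ (((P → Q) ∨ ((P → not P) ∨ Q)) ∧ (not Q → (Q ∨ Q)))) → Q)) → (R ∧ R)) ∨ (R ∧ not Q)) = max(0.7, 0) = 0.7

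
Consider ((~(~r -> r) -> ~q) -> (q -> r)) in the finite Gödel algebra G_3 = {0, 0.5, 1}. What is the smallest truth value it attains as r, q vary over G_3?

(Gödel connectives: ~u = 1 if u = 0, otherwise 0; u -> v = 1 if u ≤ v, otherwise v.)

The minimum is attained at r = 0.5, q = 1:
  ~r: Gödel ¬ of 0.5 = 0 (operand ≠ 0)
  (~r -> r): 0 ≤ 0.5, so result = 1
  ~(~r -> r): Gödel ¬ of 1 = 0 (operand ≠ 0)
  ~q: Gödel ¬ of 1 = 0 (operand ≠ 0)
  (~(~r -> r) -> ~q): 0 ≤ 0, so result = 1
  (q -> r): 1 > 0.5, so result = 0.5
  ((~(~r -> r) -> ~q) -> (q -> r)): 1 > 0.5, so result = 0.5
Checking all 9 assignments confirms none give a value below 0.50.

0.50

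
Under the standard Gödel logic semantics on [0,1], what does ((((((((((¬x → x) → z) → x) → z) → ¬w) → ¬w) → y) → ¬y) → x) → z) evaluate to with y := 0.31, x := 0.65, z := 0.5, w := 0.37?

0.50

¬x: Gödel ¬ of 0.65 = 0 (operand ≠ 0)
(¬x → x): 0 ≤ 0.65, so result = 1
((¬x → x) → z): 1 > 0.5, so result = 0.5
(((¬x → x) → z) → x): 0.5 ≤ 0.65, so result = 1
((((¬x → x) → z) → x) → z): 1 > 0.5, so result = 0.5
¬w: Gödel ¬ of 0.37 = 0 (operand ≠ 0)
(((((¬x → x) → z) → x) → z) → ¬w): 0.5 > 0, so result = 0
¬w: Gödel ¬ of 0.37 = 0 (operand ≠ 0)
((((((¬x → x) → z) → x) → z) → ¬w) → ¬w): 0 ≤ 0, so result = 1
(((((((¬x → x) → z) → x) → z) → ¬w) → ¬w) → y): 1 > 0.31, so result = 0.31
¬y: Gödel ¬ of 0.31 = 0 (operand ≠ 0)
((((((((¬x → x) → z) → x) → z) → ¬w) → ¬w) → y) → ¬y): 0.31 > 0, so result = 0
(((((((((¬x → x) → z) → x) → z) → ¬w) → ¬w) → y) → ¬y) → x): 0 ≤ 0.65, so result = 1
((((((((((¬x → x) → z) → x) → z) → ¬w) → ¬w) → y) → ¬y) → x) → z): 1 > 0.5, so result = 0.5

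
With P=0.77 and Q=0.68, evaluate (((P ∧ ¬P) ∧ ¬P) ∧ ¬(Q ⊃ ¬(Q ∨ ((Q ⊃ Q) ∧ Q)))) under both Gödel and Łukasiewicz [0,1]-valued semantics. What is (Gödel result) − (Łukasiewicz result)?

Gödel evaluation:
  ¬P: Gödel ¬ of 0.77 = 0 (operand ≠ 0)
  (P ∧ ¬P) = min(0.77, 0) = 0
  ¬P: Gödel ¬ of 0.77 = 0 (operand ≠ 0)
  ((P ∧ ¬P) ∧ ¬P) = min(0, 0) = 0
  (Q ⊃ Q): 0.68 ≤ 0.68, so result = 1
  ((Q ⊃ Q) ∧ Q) = min(1, 0.68) = 0.68
  (Q ∨ ((Q ⊃ Q) ∧ Q)) = max(0.68, 0.68) = 0.68
  ¬(Q ∨ ((Q ⊃ Q) ∧ Q)): Gödel ¬ of 0.68 = 0 (operand ≠ 0)
  (Q ⊃ ¬(Q ∨ ((Q ⊃ Q) ∧ Q))): 0.68 > 0, so result = 0
  ¬(Q ⊃ ¬(Q ∨ ((Q ⊃ Q) ∧ Q))): Gödel ¬ of 0 = 1 (operand is 0)
  (((P ∧ ¬P) ∧ ¬P) ∧ ¬(Q ⊃ ¬(Q ∨ ((Q ⊃ Q) ∧ Q)))) = min(0, 1) = 0
  Gödel value = 0
Łukasiewicz evaluation:
  ¬P: Łukasiewicz ¬ gives 1 − 0.77 = 0.23
  (P ∧ ¬P) = min(0.77, 0.23) = 0.23
  ¬P: Łukasiewicz ¬ gives 1 − 0.77 = 0.23
  ((P ∧ ¬P) ∧ ¬P) = min(0.23, 0.23) = 0.23
  (Q ⊃ Q): min(1, 1 − 0.68 + 0.68) = 1
  ((Q ⊃ Q) ∧ Q) = min(1, 0.68) = 0.68
  (Q ∨ ((Q ⊃ Q) ∧ Q)) = max(0.68, 0.68) = 0.68
  ¬(Q ∨ ((Q ⊃ Q) ∧ Q)): Łukasiewicz ¬ gives 1 − 0.68 = 0.32
  (Q ⊃ ¬(Q ∨ ((Q ⊃ Q) ∧ Q))): min(1, 1 − 0.68 + 0.32) = 0.64
  ¬(Q ⊃ ¬(Q ∨ ((Q ⊃ Q) ∧ Q))): Łukasiewicz ¬ gives 1 − 0.64 = 0.36
  (((P ∧ ¬P) ∧ ¬P) ∧ ¬(Q ⊃ ¬(Q ∨ ((Q ⊃ Q) ∧ Q)))) = min(0.23, 0.36) = 0.23
  Łukasiewicz value = 0.23
Difference: 0 − 0.23 = -0.23

-0.23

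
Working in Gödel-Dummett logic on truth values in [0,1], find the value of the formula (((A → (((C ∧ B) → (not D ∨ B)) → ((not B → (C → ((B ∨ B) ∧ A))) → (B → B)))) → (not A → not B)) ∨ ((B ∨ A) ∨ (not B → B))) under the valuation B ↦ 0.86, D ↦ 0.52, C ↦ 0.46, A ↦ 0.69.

1.00

(C ∧ B) = min(0.46, 0.86) = 0.46
not D: Gödel ¬ of 0.52 = 0 (operand ≠ 0)
(not D ∨ B) = max(0, 0.86) = 0.86
((C ∧ B) → (not D ∨ B)): 0.46 ≤ 0.86, so result = 1
not B: Gödel ¬ of 0.86 = 0 (operand ≠ 0)
(B ∨ B) = max(0.86, 0.86) = 0.86
((B ∨ B) ∧ A) = min(0.86, 0.69) = 0.69
(C → ((B ∨ B) ∧ A)): 0.46 ≤ 0.69, so result = 1
(not B → (C → ((B ∨ B) ∧ A))): 0 ≤ 1, so result = 1
(B → B): 0.86 ≤ 0.86, so result = 1
((not B → (C → ((B ∨ B) ∧ A))) → (B → B)): 1 ≤ 1, so result = 1
(((C ∧ B) → (not D ∨ B)) → ((not B → (C → ((B ∨ B) ∧ A))) → (B → B))): 1 ≤ 1, so result = 1
(A → (((C ∧ B) → (not D ∨ B)) → ((not B → (C → ((B ∨ B) ∧ A))) → (B → B)))): 0.69 ≤ 1, so result = 1
not A: Gödel ¬ of 0.69 = 0 (operand ≠ 0)
not B: Gödel ¬ of 0.86 = 0 (operand ≠ 0)
(not A → not B): 0 ≤ 0, so result = 1
((A → (((C ∧ B) → (not D ∨ B)) → ((not B → (C → ((B ∨ B) ∧ A))) → (B → B)))) → (not A → not B)): 1 ≤ 1, so result = 1
(B ∨ A) = max(0.86, 0.69) = 0.86
not B: Gödel ¬ of 0.86 = 0 (operand ≠ 0)
(not B → B): 0 ≤ 0.86, so result = 1
((B ∨ A) ∨ (not B → B)) = max(0.86, 1) = 1
(((A → (((C ∧ B) → (not D ∨ B)) → ((not B → (C → ((B ∨ B) ∧ A))) → (B → B)))) → (not A → not B)) ∨ ((B ∨ A) ∨ (not B → B))) = max(1, 1) = 1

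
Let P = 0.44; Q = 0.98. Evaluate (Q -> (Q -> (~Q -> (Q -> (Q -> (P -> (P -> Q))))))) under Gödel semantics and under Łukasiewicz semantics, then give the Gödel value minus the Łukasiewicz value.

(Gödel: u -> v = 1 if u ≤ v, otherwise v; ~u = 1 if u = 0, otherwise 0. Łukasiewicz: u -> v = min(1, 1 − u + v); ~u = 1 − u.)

0.00

Gödel evaluation:
  ~Q: Gödel ¬ of 0.98 = 0 (operand ≠ 0)
  (P -> Q): 0.44 ≤ 0.98, so result = 1
  (P -> (P -> Q)): 0.44 ≤ 1, so result = 1
  (Q -> (P -> (P -> Q))): 0.98 ≤ 1, so result = 1
  (Q -> (Q -> (P -> (P -> Q)))): 0.98 ≤ 1, so result = 1
  (~Q -> (Q -> (Q -> (P -> (P -> Q))))): 0 ≤ 1, so result = 1
  (Q -> (~Q -> (Q -> (Q -> (P -> (P -> Q)))))): 0.98 ≤ 1, so result = 1
  (Q -> (Q -> (~Q -> (Q -> (Q -> (P -> (P -> Q))))))): 0.98 ≤ 1, so result = 1
  Gödel value = 1
Łukasiewicz evaluation:
  ~Q: Łukasiewicz ¬ gives 1 − 0.98 = 0.02
  (P -> Q): min(1, 1 − 0.44 + 0.98) = 1
  (P -> (P -> Q)): min(1, 1 − 0.44 + 1) = 1
  (Q -> (P -> (P -> Q))): min(1, 1 − 0.98 + 1) = 1
  (Q -> (Q -> (P -> (P -> Q)))): min(1, 1 − 0.98 + 1) = 1
  (~Q -> (Q -> (Q -> (P -> (P -> Q))))): min(1, 1 − 0.02 + 1) = 1
  (Q -> (~Q -> (Q -> (Q -> (P -> (P -> Q)))))): min(1, 1 − 0.98 + 1) = 1
  (Q -> (Q -> (~Q -> (Q -> (Q -> (P -> (P -> Q))))))): min(1, 1 − 0.98 + 1) = 1
  Łukasiewicz value = 1
Difference: 1 − 1 = 0.00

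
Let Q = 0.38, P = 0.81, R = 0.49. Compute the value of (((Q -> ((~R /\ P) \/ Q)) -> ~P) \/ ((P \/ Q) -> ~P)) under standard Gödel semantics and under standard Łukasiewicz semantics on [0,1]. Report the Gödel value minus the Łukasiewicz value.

-0.38

Gödel evaluation:
  ~R: Gödel ¬ of 0.49 = 0 (operand ≠ 0)
  (~R /\ P) = min(0, 0.81) = 0
  ((~R /\ P) \/ Q) = max(0, 0.38) = 0.38
  (Q -> ((~R /\ P) \/ Q)): 0.38 ≤ 0.38, so result = 1
  ~P: Gödel ¬ of 0.81 = 0 (operand ≠ 0)
  ((Q -> ((~R /\ P) \/ Q)) -> ~P): 1 > 0, so result = 0
  (P \/ Q) = max(0.81, 0.38) = 0.81
  ~P: Gödel ¬ of 0.81 = 0 (operand ≠ 0)
  ((P \/ Q) -> ~P): 0.81 > 0, so result = 0
  (((Q -> ((~R /\ P) \/ Q)) -> ~P) \/ ((P \/ Q) -> ~P)) = max(0, 0) = 0
  Gödel value = 0
Łukasiewicz evaluation:
  ~R: Łukasiewicz ¬ gives 1 − 0.49 = 0.51
  (~R /\ P) = min(0.51, 0.81) = 0.51
  ((~R /\ P) \/ Q) = max(0.51, 0.38) = 0.51
  (Q -> ((~R /\ P) \/ Q)): min(1, 1 − 0.38 + 0.51) = 1
  ~P: Łukasiewicz ¬ gives 1 − 0.81 = 0.19
  ((Q -> ((~R /\ P) \/ Q)) -> ~P): min(1, 1 − 1 + 0.19) = 0.19
  (P \/ Q) = max(0.81, 0.38) = 0.81
  ~P: Łukasiewicz ¬ gives 1 − 0.81 = 0.19
  ((P \/ Q) -> ~P): min(1, 1 − 0.81 + 0.19) = 0.38
  (((Q -> ((~R /\ P) \/ Q)) -> ~P) \/ ((P \/ Q) -> ~P)) = max(0.19, 0.38) = 0.38
  Łukasiewicz value = 0.38
Difference: 0 − 0.38 = -0.38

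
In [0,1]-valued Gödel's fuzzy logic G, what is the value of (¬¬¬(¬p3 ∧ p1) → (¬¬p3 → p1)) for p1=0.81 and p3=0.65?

0.81

¬p3: Gödel ¬ of 0.65 = 0 (operand ≠ 0)
(¬p3 ∧ p1) = min(0, 0.81) = 0
¬(¬p3 ∧ p1): Gödel ¬ of 0 = 1 (operand is 0)
¬¬(¬p3 ∧ p1): Gödel ¬ of 1 = 0 (operand ≠ 0)
¬¬¬(¬p3 ∧ p1): Gödel ¬ of 0 = 1 (operand is 0)
¬p3: Gödel ¬ of 0.65 = 0 (operand ≠ 0)
¬¬p3: Gödel ¬ of 0 = 1 (operand is 0)
(¬¬p3 → p1): 1 > 0.81, so result = 0.81
(¬¬¬(¬p3 ∧ p1) → (¬¬p3 → p1)): 1 > 0.81, so result = 0.81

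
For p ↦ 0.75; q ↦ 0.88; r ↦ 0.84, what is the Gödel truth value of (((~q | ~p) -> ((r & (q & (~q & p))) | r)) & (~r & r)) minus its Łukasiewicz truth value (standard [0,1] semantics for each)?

Gödel evaluation:
  ~q: Gödel ¬ of 0.88 = 0 (operand ≠ 0)
  ~p: Gödel ¬ of 0.75 = 0 (operand ≠ 0)
  (~q | ~p) = max(0, 0) = 0
  ~q: Gödel ¬ of 0.88 = 0 (operand ≠ 0)
  (~q & p) = min(0, 0.75) = 0
  (q & (~q & p)) = min(0.88, 0) = 0
  (r & (q & (~q & p))) = min(0.84, 0) = 0
  ((r & (q & (~q & p))) | r) = max(0, 0.84) = 0.84
  ((~q | ~p) -> ((r & (q & (~q & p))) | r)): 0 ≤ 0.84, so result = 1
  ~r: Gödel ¬ of 0.84 = 0 (operand ≠ 0)
  (~r & r) = min(0, 0.84) = 0
  (((~q | ~p) -> ((r & (q & (~q & p))) | r)) & (~r & r)) = min(1, 0) = 0
  Gödel value = 0
Łukasiewicz evaluation:
  ~q: Łukasiewicz ¬ gives 1 − 0.88 = 0.12
  ~p: Łukasiewicz ¬ gives 1 − 0.75 = 0.25
  (~q | ~p) = max(0.12, 0.25) = 0.25
  ~q: Łukasiewicz ¬ gives 1 − 0.88 = 0.12
  (~q & p) = min(0.12, 0.75) = 0.12
  (q & (~q & p)) = min(0.88, 0.12) = 0.12
  (r & (q & (~q & p))) = min(0.84, 0.12) = 0.12
  ((r & (q & (~q & p))) | r) = max(0.12, 0.84) = 0.84
  ((~q | ~p) -> ((r & (q & (~q & p))) | r)): min(1, 1 − 0.25 + 0.84) = 1
  ~r: Łukasiewicz ¬ gives 1 − 0.84 = 0.16
  (~r & r) = min(0.16, 0.84) = 0.16
  (((~q | ~p) -> ((r & (q & (~q & p))) | r)) & (~r & r)) = min(1, 0.16) = 0.16
  Łukasiewicz value = 0.16
Difference: 0 − 0.16 = -0.16

-0.16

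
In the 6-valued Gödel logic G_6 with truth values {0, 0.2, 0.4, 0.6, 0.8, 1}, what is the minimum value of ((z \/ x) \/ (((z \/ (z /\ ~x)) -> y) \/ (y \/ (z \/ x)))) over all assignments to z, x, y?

The minimum is attained at z = 0.2, x = 0, y = 0:
  (z \/ x) = max(0.2, 0) = 0.2
  ~x: Gödel ¬ of 0 = 1 (operand is 0)
  (z /\ ~x) = min(0.2, 1) = 0.2
  (z \/ (z /\ ~x)) = max(0.2, 0.2) = 0.2
  ((z \/ (z /\ ~x)) -> y): 0.2 > 0, so result = 0
  (z \/ x) = max(0.2, 0) = 0.2
  (y \/ (z \/ x)) = max(0, 0.2) = 0.2
  (((z \/ (z /\ ~x)) -> y) \/ (y \/ (z \/ x))) = max(0, 0.2) = 0.2
  ((z \/ x) \/ (((z \/ (z /\ ~x)) -> y) \/ (y \/ (z \/ x)))) = max(0.2, 0.2) = 0.2
Checking all 216 assignments confirms none give a value below 0.20.

0.20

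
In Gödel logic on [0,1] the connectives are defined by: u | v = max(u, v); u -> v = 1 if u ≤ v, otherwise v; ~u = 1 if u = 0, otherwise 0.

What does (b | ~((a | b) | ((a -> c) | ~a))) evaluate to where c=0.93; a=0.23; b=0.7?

0.70

(a | b) = max(0.23, 0.7) = 0.7
(a -> c): 0.23 ≤ 0.93, so result = 1
~a: Gödel ¬ of 0.23 = 0 (operand ≠ 0)
((a -> c) | ~a) = max(1, 0) = 1
((a | b) | ((a -> c) | ~a)) = max(0.7, 1) = 1
~((a | b) | ((a -> c) | ~a)): Gödel ¬ of 1 = 0 (operand ≠ 0)
(b | ~((a | b) | ((a -> c) | ~a))) = max(0.7, 0) = 0.7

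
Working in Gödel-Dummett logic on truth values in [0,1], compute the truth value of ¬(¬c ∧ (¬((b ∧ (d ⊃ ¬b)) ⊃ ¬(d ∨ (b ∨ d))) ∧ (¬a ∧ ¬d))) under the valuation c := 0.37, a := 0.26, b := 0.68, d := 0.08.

¬c: Gödel ¬ of 0.37 = 0 (operand ≠ 0)
¬b: Gödel ¬ of 0.68 = 0 (operand ≠ 0)
(d ⊃ ¬b): 0.08 > 0, so result = 0
(b ∧ (d ⊃ ¬b)) = min(0.68, 0) = 0
(b ∨ d) = max(0.68, 0.08) = 0.68
(d ∨ (b ∨ d)) = max(0.08, 0.68) = 0.68
¬(d ∨ (b ∨ d)): Gödel ¬ of 0.68 = 0 (operand ≠ 0)
((b ∧ (d ⊃ ¬b)) ⊃ ¬(d ∨ (b ∨ d))): 0 ≤ 0, so result = 1
¬((b ∧ (d ⊃ ¬b)) ⊃ ¬(d ∨ (b ∨ d))): Gödel ¬ of 1 = 0 (operand ≠ 0)
¬a: Gödel ¬ of 0.26 = 0 (operand ≠ 0)
¬d: Gödel ¬ of 0.08 = 0 (operand ≠ 0)
(¬a ∧ ¬d) = min(0, 0) = 0
(¬((b ∧ (d ⊃ ¬b)) ⊃ ¬(d ∨ (b ∨ d))) ∧ (¬a ∧ ¬d)) = min(0, 0) = 0
(¬c ∧ (¬((b ∧ (d ⊃ ¬b)) ⊃ ¬(d ∨ (b ∨ d))) ∧ (¬a ∧ ¬d))) = min(0, 0) = 0
¬(¬c ∧ (¬((b ∧ (d ⊃ ¬b)) ⊃ ¬(d ∨ (b ∨ d))) ∧ (¬a ∧ ¬d))): Gödel ¬ of 0 = 1 (operand is 0)

1.00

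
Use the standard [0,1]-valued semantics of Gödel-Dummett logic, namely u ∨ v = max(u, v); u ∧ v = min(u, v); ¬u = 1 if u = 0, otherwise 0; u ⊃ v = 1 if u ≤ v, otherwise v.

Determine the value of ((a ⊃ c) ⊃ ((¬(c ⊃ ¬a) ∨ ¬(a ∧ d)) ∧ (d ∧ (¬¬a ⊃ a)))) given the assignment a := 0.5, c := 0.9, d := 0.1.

0.10

(a ⊃ c): 0.5 ≤ 0.9, so result = 1
¬a: Gödel ¬ of 0.5 = 0 (operand ≠ 0)
(c ⊃ ¬a): 0.9 > 0, so result = 0
¬(c ⊃ ¬a): Gödel ¬ of 0 = 1 (operand is 0)
(a ∧ d) = min(0.5, 0.1) = 0.1
¬(a ∧ d): Gödel ¬ of 0.1 = 0 (operand ≠ 0)
(¬(c ⊃ ¬a) ∨ ¬(a ∧ d)) = max(1, 0) = 1
¬a: Gödel ¬ of 0.5 = 0 (operand ≠ 0)
¬¬a: Gödel ¬ of 0 = 1 (operand is 0)
(¬¬a ⊃ a): 1 > 0.5, so result = 0.5
(d ∧ (¬¬a ⊃ a)) = min(0.1, 0.5) = 0.1
((¬(c ⊃ ¬a) ∨ ¬(a ∧ d)) ∧ (d ∧ (¬¬a ⊃ a))) = min(1, 0.1) = 0.1
((a ⊃ c) ⊃ ((¬(c ⊃ ¬a) ∨ ¬(a ∧ d)) ∧ (d ∧ (¬¬a ⊃ a)))): 1 > 0.1, so result = 0.1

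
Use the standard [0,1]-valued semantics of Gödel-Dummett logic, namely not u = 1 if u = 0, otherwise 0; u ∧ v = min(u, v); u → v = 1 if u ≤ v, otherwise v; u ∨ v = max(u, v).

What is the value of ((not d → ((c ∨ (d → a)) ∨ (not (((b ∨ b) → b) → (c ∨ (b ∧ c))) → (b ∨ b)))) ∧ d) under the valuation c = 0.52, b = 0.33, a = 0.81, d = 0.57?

0.57

not d: Gödel ¬ of 0.57 = 0 (operand ≠ 0)
(d → a): 0.57 ≤ 0.81, so result = 1
(c ∨ (d → a)) = max(0.52, 1) = 1
(b ∨ b) = max(0.33, 0.33) = 0.33
((b ∨ b) → b): 0.33 ≤ 0.33, so result = 1
(b ∧ c) = min(0.33, 0.52) = 0.33
(c ∨ (b ∧ c)) = max(0.52, 0.33) = 0.52
(((b ∨ b) → b) → (c ∨ (b ∧ c))): 1 > 0.52, so result = 0.52
not (((b ∨ b) → b) → (c ∨ (b ∧ c))): Gödel ¬ of 0.52 = 0 (operand ≠ 0)
(b ∨ b) = max(0.33, 0.33) = 0.33
(not (((b ∨ b) → b) → (c ∨ (b ∧ c))) → (b ∨ b)): 0 ≤ 0.33, so result = 1
((c ∨ (d → a)) ∨ (not (((b ∨ b) → b) → (c ∨ (b ∧ c))) → (b ∨ b))) = max(1, 1) = 1
(not d → ((c ∨ (d → a)) ∨ (not (((b ∨ b) → b) → (c ∨ (b ∧ c))) → (b ∨ b)))): 0 ≤ 1, so result = 1
((not d → ((c ∨ (d → a)) ∨ (not (((b ∨ b) → b) → (c ∨ (b ∧ c))) → (b ∨ b)))) ∧ d) = min(1, 0.57) = 0.57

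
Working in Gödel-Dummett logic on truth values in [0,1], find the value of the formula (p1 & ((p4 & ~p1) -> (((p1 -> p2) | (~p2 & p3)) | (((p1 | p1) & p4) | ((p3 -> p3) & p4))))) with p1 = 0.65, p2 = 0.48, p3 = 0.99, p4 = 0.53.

0.65

~p1: Gödel ¬ of 0.65 = 0 (operand ≠ 0)
(p4 & ~p1) = min(0.53, 0) = 0
(p1 -> p2): 0.65 > 0.48, so result = 0.48
~p2: Gödel ¬ of 0.48 = 0 (operand ≠ 0)
(~p2 & p3) = min(0, 0.99) = 0
((p1 -> p2) | (~p2 & p3)) = max(0.48, 0) = 0.48
(p1 | p1) = max(0.65, 0.65) = 0.65
((p1 | p1) & p4) = min(0.65, 0.53) = 0.53
(p3 -> p3): 0.99 ≤ 0.99, so result = 1
((p3 -> p3) & p4) = min(1, 0.53) = 0.53
(((p1 | p1) & p4) | ((p3 -> p3) & p4)) = max(0.53, 0.53) = 0.53
(((p1 -> p2) | (~p2 & p3)) | (((p1 | p1) & p4) | ((p3 -> p3) & p4))) = max(0.48, 0.53) = 0.53
((p4 & ~p1) -> (((p1 -> p2) | (~p2 & p3)) | (((p1 | p1) & p4) | ((p3 -> p3) & p4)))): 0 ≤ 0.53, so result = 1
(p1 & ((p4 & ~p1) -> (((p1 -> p2) | (~p2 & p3)) | (((p1 | p1) & p4) | ((p3 -> p3) & p4))))) = min(0.65, 1) = 0.65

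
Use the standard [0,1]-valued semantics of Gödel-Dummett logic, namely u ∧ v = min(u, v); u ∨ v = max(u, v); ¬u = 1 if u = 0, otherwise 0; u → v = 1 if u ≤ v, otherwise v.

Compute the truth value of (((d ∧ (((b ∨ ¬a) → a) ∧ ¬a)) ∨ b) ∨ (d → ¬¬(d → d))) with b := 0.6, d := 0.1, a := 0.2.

1.00

¬a: Gödel ¬ of 0.2 = 0 (operand ≠ 0)
(b ∨ ¬a) = max(0.6, 0) = 0.6
((b ∨ ¬a) → a): 0.6 > 0.2, so result = 0.2
¬a: Gödel ¬ of 0.2 = 0 (operand ≠ 0)
(((b ∨ ¬a) → a) ∧ ¬a) = min(0.2, 0) = 0
(d ∧ (((b ∨ ¬a) → a) ∧ ¬a)) = min(0.1, 0) = 0
((d ∧ (((b ∨ ¬a) → a) ∧ ¬a)) ∨ b) = max(0, 0.6) = 0.6
(d → d): 0.1 ≤ 0.1, so result = 1
¬(d → d): Gödel ¬ of 1 = 0 (operand ≠ 0)
¬¬(d → d): Gödel ¬ of 0 = 1 (operand is 0)
(d → ¬¬(d → d)): 0.1 ≤ 1, so result = 1
(((d ∧ (((b ∨ ¬a) → a) ∧ ¬a)) ∨ b) ∨ (d → ¬¬(d → d))) = max(0.6, 1) = 1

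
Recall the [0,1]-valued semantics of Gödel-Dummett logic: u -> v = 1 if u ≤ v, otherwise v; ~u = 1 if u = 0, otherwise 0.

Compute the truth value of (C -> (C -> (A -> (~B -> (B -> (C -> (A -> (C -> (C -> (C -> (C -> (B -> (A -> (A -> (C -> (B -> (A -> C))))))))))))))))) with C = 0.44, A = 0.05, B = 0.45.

~B: Gödel ¬ of 0.45 = 0 (operand ≠ 0)
(A -> C): 0.05 ≤ 0.44, so result = 1
(B -> (A -> C)): 0.45 ≤ 1, so result = 1
(C -> (B -> (A -> C))): 0.44 ≤ 1, so result = 1
(A -> (C -> (B -> (A -> C)))): 0.05 ≤ 1, so result = 1
(A -> (A -> (C -> (B -> (A -> C))))): 0.05 ≤ 1, so result = 1
(B -> (A -> (A -> (C -> (B -> (A -> C)))))): 0.45 ≤ 1, so result = 1
(C -> (B -> (A -> (A -> (C -> (B -> (A -> C))))))): 0.44 ≤ 1, so result = 1
(C -> (C -> (B -> (A -> (A -> (C -> (B -> (A -> C)))))))): 0.44 ≤ 1, so result = 1
(C -> (C -> (C -> (B -> (A -> (A -> (C -> (B -> (A -> C))))))))): 0.44 ≤ 1, so result = 1
(C -> (C -> (C -> (C -> (B -> (A -> (A -> (C -> (B -> (A -> C)))))))))): 0.44 ≤ 1, so result = 1
(A -> (C -> (C -> (C -> (C -> (B -> (A -> (A -> (C -> (B -> (A -> C))))))))))): 0.05 ≤ 1, so result = 1
(C -> (A -> (C -> (C -> (C -> (C -> (B -> (A -> (A -> (C -> (B -> (A -> C)))))))))))): 0.44 ≤ 1, so result = 1
(B -> (C -> (A -> (C -> (C -> (C -> (C -> (B -> (A -> (A -> (C -> (B -> (A -> C))))))))))))): 0.45 ≤ 1, so result = 1
(~B -> (B -> (C -> (A -> (C -> (C -> (C -> (C -> (B -> (A -> (A -> (C -> (B -> (A -> C)))))))))))))): 0 ≤ 1, so result = 1
(A -> (~B -> (B -> (C -> (A -> (C -> (C -> (C -> (C -> (B -> (A -> (A -> (C -> (B -> (A -> C))))))))))))))): 0.05 ≤ 1, so result = 1
(C -> (A -> (~B -> (B -> (C -> (A -> (C -> (C -> (C -> (C -> (B -> (A -> (A -> (C -> (B -> (A -> C)))))))))))))))): 0.44 ≤ 1, so result = 1
(C -> (C -> (A -> (~B -> (B -> (C -> (A -> (C -> (C -> (C -> (C -> (B -> (A -> (A -> (C -> (B -> (A -> C))))))))))))))))): 0.44 ≤ 1, so result = 1

1.00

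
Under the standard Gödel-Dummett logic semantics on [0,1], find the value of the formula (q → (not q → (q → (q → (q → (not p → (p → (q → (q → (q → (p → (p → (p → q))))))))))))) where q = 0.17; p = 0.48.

1.00

not q: Gödel ¬ of 0.17 = 0 (operand ≠ 0)
not p: Gödel ¬ of 0.48 = 0 (operand ≠ 0)
(p → q): 0.48 > 0.17, so result = 0.17
(p → (p → q)): 0.48 > 0.17, so result = 0.17
(p → (p → (p → q))): 0.48 > 0.17, so result = 0.17
(q → (p → (p → (p → q)))): 0.17 ≤ 0.17, so result = 1
(q → (q → (p → (p → (p → q))))): 0.17 ≤ 1, so result = 1
(q → (q → (q → (p → (p → (p → q)))))): 0.17 ≤ 1, so result = 1
(p → (q → (q → (q → (p → (p → (p → q))))))): 0.48 ≤ 1, so result = 1
(not p → (p → (q → (q → (q → (p → (p → (p → q)))))))): 0 ≤ 1, so result = 1
(q → (not p → (p → (q → (q → (q → (p → (p → (p → q))))))))): 0.17 ≤ 1, so result = 1
(q → (q → (not p → (p → (q → (q → (q → (p → (p → (p → q)))))))))): 0.17 ≤ 1, so result = 1
(q → (q → (q → (not p → (p → (q → (q → (q → (p → (p → (p → q))))))))))): 0.17 ≤ 1, so result = 1
(not q → (q → (q → (q → (not p → (p → (q → (q → (q → (p → (p → (p → q)))))))))))): 0 ≤ 1, so result = 1
(q → (not q → (q → (q → (q → (not p → (p → (q → (q → (q → (p → (p → (p → q))))))))))))): 0.17 ≤ 1, so result = 1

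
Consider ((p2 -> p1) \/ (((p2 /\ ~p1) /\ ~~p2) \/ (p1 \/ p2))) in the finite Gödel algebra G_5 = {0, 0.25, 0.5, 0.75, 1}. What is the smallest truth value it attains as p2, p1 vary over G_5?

0.25

The minimum is attained at p2 = 0.25, p1 = 0:
  (p2 -> p1): 0.25 > 0, so result = 0
  ~p1: Gödel ¬ of 0 = 1 (operand is 0)
  (p2 /\ ~p1) = min(0.25, 1) = 0.25
  ~p2: Gödel ¬ of 0.25 = 0 (operand ≠ 0)
  ~~p2: Gödel ¬ of 0 = 1 (operand is 0)
  ((p2 /\ ~p1) /\ ~~p2) = min(0.25, 1) = 0.25
  (p1 \/ p2) = max(0, 0.25) = 0.25
  (((p2 /\ ~p1) /\ ~~p2) \/ (p1 \/ p2)) = max(0.25, 0.25) = 0.25
  ((p2 -> p1) \/ (((p2 /\ ~p1) /\ ~~p2) \/ (p1 \/ p2))) = max(0, 0.25) = 0.25
Checking all 25 assignments confirms none give a value below 0.25.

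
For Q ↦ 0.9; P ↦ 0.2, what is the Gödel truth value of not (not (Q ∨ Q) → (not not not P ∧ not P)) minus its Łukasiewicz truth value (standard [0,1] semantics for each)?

Gödel evaluation:
  (Q ∨ Q) = max(0.9, 0.9) = 0.9
  not (Q ∨ Q): Gödel ¬ of 0.9 = 0 (operand ≠ 0)
  not P: Gödel ¬ of 0.2 = 0 (operand ≠ 0)
  not not P: Gödel ¬ of 0 = 1 (operand is 0)
  not not not P: Gödel ¬ of 1 = 0 (operand ≠ 0)
  not P: Gödel ¬ of 0.2 = 0 (operand ≠ 0)
  (not not not P ∧ not P) = min(0, 0) = 0
  (not (Q ∨ Q) → (not not not P ∧ not P)): 0 ≤ 0, so result = 1
  not (not (Q ∨ Q) → (not not not P ∧ not P)): Gödel ¬ of 1 = 0 (operand ≠ 0)
  Gödel value = 0
Łukasiewicz evaluation:
  (Q ∨ Q) = max(0.9, 0.9) = 0.9
  not (Q ∨ Q): Łukasiewicz ¬ gives 1 − 0.9 = 0.1
  not P: Łukasiewicz ¬ gives 1 − 0.2 = 0.8
  not not P: Łukasiewicz ¬ gives 1 − 0.8 = 0.2
  not not not P: Łukasiewicz ¬ gives 1 − 0.2 = 0.8
  not P: Łukasiewicz ¬ gives 1 − 0.2 = 0.8
  (not not not P ∧ not P) = min(0.8, 0.8) = 0.8
  (not (Q ∨ Q) → (not not not P ∧ not P)): min(1, 1 − 0.1 + 0.8) = 1
  not (not (Q ∨ Q) → (not not not P ∧ not P)): Łukasiewicz ¬ gives 1 − 1 = 0
  Łukasiewicz value = 0
Difference: 0 − 0 = 0.00

0.00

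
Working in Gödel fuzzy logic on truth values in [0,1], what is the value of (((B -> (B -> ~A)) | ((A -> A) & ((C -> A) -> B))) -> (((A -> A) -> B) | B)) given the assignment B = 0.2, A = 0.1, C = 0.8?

~A: Gödel ¬ of 0.1 = 0 (operand ≠ 0)
(B -> ~A): 0.2 > 0, so result = 0
(B -> (B -> ~A)): 0.2 > 0, so result = 0
(A -> A): 0.1 ≤ 0.1, so result = 1
(C -> A): 0.8 > 0.1, so result = 0.1
((C -> A) -> B): 0.1 ≤ 0.2, so result = 1
((A -> A) & ((C -> A) -> B)) = min(1, 1) = 1
((B -> (B -> ~A)) | ((A -> A) & ((C -> A) -> B))) = max(0, 1) = 1
(A -> A): 0.1 ≤ 0.1, so result = 1
((A -> A) -> B): 1 > 0.2, so result = 0.2
(((A -> A) -> B) | B) = max(0.2, 0.2) = 0.2
(((B -> (B -> ~A)) | ((A -> A) & ((C -> A) -> B))) -> (((A -> A) -> B) | B)): 1 > 0.2, so result = 0.2

0.20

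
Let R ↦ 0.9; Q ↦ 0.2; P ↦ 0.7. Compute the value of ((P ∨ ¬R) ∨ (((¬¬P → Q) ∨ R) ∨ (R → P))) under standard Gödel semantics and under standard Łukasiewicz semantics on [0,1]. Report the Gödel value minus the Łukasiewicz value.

Gödel evaluation:
  ¬R: Gödel ¬ of 0.9 = 0 (operand ≠ 0)
  (P ∨ ¬R) = max(0.7, 0) = 0.7
  ¬P: Gödel ¬ of 0.7 = 0 (operand ≠ 0)
  ¬¬P: Gödel ¬ of 0 = 1 (operand is 0)
  (¬¬P → Q): 1 > 0.2, so result = 0.2
  ((¬¬P → Q) ∨ R) = max(0.2, 0.9) = 0.9
  (R → P): 0.9 > 0.7, so result = 0.7
  (((¬¬P → Q) ∨ R) ∨ (R → P)) = max(0.9, 0.7) = 0.9
  ((P ∨ ¬R) ∨ (((¬¬P → Q) ∨ R) ∨ (R → P))) = max(0.7, 0.9) = 0.9
  Gödel value = 0.9
Łukasiewicz evaluation:
  ¬R: Łukasiewicz ¬ gives 1 − 0.9 = 0.1
  (P ∨ ¬R) = max(0.7, 0.1) = 0.7
  ¬P: Łukasiewicz ¬ gives 1 − 0.7 = 0.3
  ¬¬P: Łukasiewicz ¬ gives 1 − 0.3 = 0.7
  (¬¬P → Q): min(1, 1 − 0.7 + 0.2) = 0.5
  ((¬¬P → Q) ∨ R) = max(0.5, 0.9) = 0.9
  (R → P): min(1, 1 − 0.9 + 0.7) = 0.8
  (((¬¬P → Q) ∨ R) ∨ (R → P)) = max(0.9, 0.8) = 0.9
  ((P ∨ ¬R) ∨ (((¬¬P → Q) ∨ R) ∨ (R → P))) = max(0.7, 0.9) = 0.9
  Łukasiewicz value = 0.9
Difference: 0.9 − 0.9 = 0.00

0.00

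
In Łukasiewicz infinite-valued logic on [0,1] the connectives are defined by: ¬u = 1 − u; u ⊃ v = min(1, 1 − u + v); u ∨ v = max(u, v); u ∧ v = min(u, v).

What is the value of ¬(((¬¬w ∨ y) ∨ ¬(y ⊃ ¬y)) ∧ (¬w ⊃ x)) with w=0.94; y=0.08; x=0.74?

¬w: Łukasiewicz ¬ gives 1 − 0.94 = 0.06
¬¬w: Łukasiewicz ¬ gives 1 − 0.06 = 0.94
(¬¬w ∨ y) = max(0.94, 0.08) = 0.94
¬y: Łukasiewicz ¬ gives 1 − 0.08 = 0.92
(y ⊃ ¬y): min(1, 1 − 0.08 + 0.92) = 1
¬(y ⊃ ¬y): Łukasiewicz ¬ gives 1 − 1 = 0
((¬¬w ∨ y) ∨ ¬(y ⊃ ¬y)) = max(0.94, 0) = 0.94
¬w: Łukasiewicz ¬ gives 1 − 0.94 = 0.06
(¬w ⊃ x): min(1, 1 − 0.06 + 0.74) = 1
(((¬¬w ∨ y) ∨ ¬(y ⊃ ¬y)) ∧ (¬w ⊃ x)) = min(0.94, 1) = 0.94
¬(((¬¬w ∨ y) ∨ ¬(y ⊃ ¬y)) ∧ (¬w ⊃ x)): Łukasiewicz ¬ gives 1 − 0.94 = 0.06

0.06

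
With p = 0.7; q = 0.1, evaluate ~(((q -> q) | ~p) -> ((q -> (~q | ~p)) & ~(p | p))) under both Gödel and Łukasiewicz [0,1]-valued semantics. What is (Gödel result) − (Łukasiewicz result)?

0.30

Gödel evaluation:
  (q -> q): 0.1 ≤ 0.1, so result = 1
  ~p: Gödel ¬ of 0.7 = 0 (operand ≠ 0)
  ((q -> q) | ~p) = max(1, 0) = 1
  ~q: Gödel ¬ of 0.1 = 0 (operand ≠ 0)
  ~p: Gödel ¬ of 0.7 = 0 (operand ≠ 0)
  (~q | ~p) = max(0, 0) = 0
  (q -> (~q | ~p)): 0.1 > 0, so result = 0
  (p | p) = max(0.7, 0.7) = 0.7
  ~(p | p): Gödel ¬ of 0.7 = 0 (operand ≠ 0)
  ((q -> (~q | ~p)) & ~(p | p)) = min(0, 0) = 0
  (((q -> q) | ~p) -> ((q -> (~q | ~p)) & ~(p | p))): 1 > 0, so result = 0
  ~(((q -> q) | ~p) -> ((q -> (~q | ~p)) & ~(p | p))): Gödel ¬ of 0 = 1 (operand is 0)
  Gödel value = 1
Łukasiewicz evaluation:
  (q -> q): min(1, 1 − 0.1 + 0.1) = 1
  ~p: Łukasiewicz ¬ gives 1 − 0.7 = 0.3
  ((q -> q) | ~p) = max(1, 0.3) = 1
  ~q: Łukasiewicz ¬ gives 1 − 0.1 = 0.9
  ~p: Łukasiewicz ¬ gives 1 − 0.7 = 0.3
  (~q | ~p) = max(0.9, 0.3) = 0.9
  (q -> (~q | ~p)): min(1, 1 − 0.1 + 0.9) = 1
  (p | p) = max(0.7, 0.7) = 0.7
  ~(p | p): Łukasiewicz ¬ gives 1 − 0.7 = 0.3
  ((q -> (~q | ~p)) & ~(p | p)) = min(1, 0.3) = 0.3
  (((q -> q) | ~p) -> ((q -> (~q | ~p)) & ~(p | p))): min(1, 1 − 1 + 0.3) = 0.3
  ~(((q -> q) | ~p) -> ((q -> (~q | ~p)) & ~(p | p))): Łukasiewicz ¬ gives 1 − 0.3 = 0.7
  Łukasiewicz value = 0.7
Difference: 1 − 0.7 = 0.30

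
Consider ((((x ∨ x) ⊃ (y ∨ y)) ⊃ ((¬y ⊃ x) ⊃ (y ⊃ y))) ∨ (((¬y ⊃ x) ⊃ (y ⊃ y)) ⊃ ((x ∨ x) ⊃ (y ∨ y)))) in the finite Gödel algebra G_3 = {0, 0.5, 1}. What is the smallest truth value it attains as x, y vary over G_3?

1.00

Every assignment gives 1. For instance at x = 0, y = 0:
  (x ∨ x) = max(0, 0) = 0
  (y ∨ y) = max(0, 0) = 0
  ((x ∨ x) ⊃ (y ∨ y)): 0 ≤ 0, so result = 1
  ¬y: Gödel ¬ of 0 = 1 (operand is 0)
  (¬y ⊃ x): 1 > 0, so result = 0
  (y ⊃ y): 0 ≤ 0, so result = 1
  ((¬y ⊃ x) ⊃ (y ⊃ y)): 0 ≤ 1, so result = 1
  (((x ∨ x) ⊃ (y ∨ y)) ⊃ ((¬y ⊃ x) ⊃ (y ⊃ y))): 1 ≤ 1, so result = 1
  ¬y: Gödel ¬ of 0 = 1 (operand is 0)
  (¬y ⊃ x): 1 > 0, so result = 0
  (y ⊃ y): 0 ≤ 0, so result = 1
  ((¬y ⊃ x) ⊃ (y ⊃ y)): 0 ≤ 1, so result = 1
  (x ∨ x) = max(0, 0) = 0
  (y ∨ y) = max(0, 0) = 0
  ((x ∨ x) ⊃ (y ∨ y)): 0 ≤ 0, so result = 1
  (((¬y ⊃ x) ⊃ (y ⊃ y)) ⊃ ((x ∨ x) ⊃ (y ∨ y))): 1 ≤ 1, so result = 1
  ((((x ∨ x) ⊃ (y ∨ y)) ⊃ ((¬y ⊃ x) ⊃ (y ⊃ y))) ∨ (((¬y ⊃ x) ⊃ (y ⊃ y)) ⊃ ((x ∨ x) ⊃ (y ∨ y)))) = max(1, 1) = 1
All 9 assignments give value 1 — the formula is a G_3-tautology.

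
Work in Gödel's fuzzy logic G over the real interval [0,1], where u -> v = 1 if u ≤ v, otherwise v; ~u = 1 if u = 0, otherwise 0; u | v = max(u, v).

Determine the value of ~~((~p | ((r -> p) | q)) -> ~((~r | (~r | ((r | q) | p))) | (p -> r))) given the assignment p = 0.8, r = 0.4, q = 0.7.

0.00

~p: Gödel ¬ of 0.8 = 0 (operand ≠ 0)
(r -> p): 0.4 ≤ 0.8, so result = 1
((r -> p) | q) = max(1, 0.7) = 1
(~p | ((r -> p) | q)) = max(0, 1) = 1
~r: Gödel ¬ of 0.4 = 0 (operand ≠ 0)
~r: Gödel ¬ of 0.4 = 0 (operand ≠ 0)
(r | q) = max(0.4, 0.7) = 0.7
((r | q) | p) = max(0.7, 0.8) = 0.8
(~r | ((r | q) | p)) = max(0, 0.8) = 0.8
(~r | (~r | ((r | q) | p))) = max(0, 0.8) = 0.8
(p -> r): 0.8 > 0.4, so result = 0.4
((~r | (~r | ((r | q) | p))) | (p -> r)) = max(0.8, 0.4) = 0.8
~((~r | (~r | ((r | q) | p))) | (p -> r)): Gödel ¬ of 0.8 = 0 (operand ≠ 0)
((~p | ((r -> p) | q)) -> ~((~r | (~r | ((r | q) | p))) | (p -> r))): 1 > 0, so result = 0
~((~p | ((r -> p) | q)) -> ~((~r | (~r | ((r | q) | p))) | (p -> r))): Gödel ¬ of 0 = 1 (operand is 0)
~~((~p | ((r -> p) | q)) -> ~((~r | (~r | ((r | q) | p))) | (p -> r))): Gödel ¬ of 1 = 0 (operand ≠ 0)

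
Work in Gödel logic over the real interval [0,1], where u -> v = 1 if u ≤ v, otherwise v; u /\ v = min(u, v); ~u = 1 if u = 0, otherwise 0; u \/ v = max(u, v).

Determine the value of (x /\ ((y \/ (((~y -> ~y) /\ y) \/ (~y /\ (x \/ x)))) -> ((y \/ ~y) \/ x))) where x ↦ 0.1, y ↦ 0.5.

~y: Gödel ¬ of 0.5 = 0 (operand ≠ 0)
~y: Gödel ¬ of 0.5 = 0 (operand ≠ 0)
(~y -> ~y): 0 ≤ 0, so result = 1
((~y -> ~y) /\ y) = min(1, 0.5) = 0.5
~y: Gödel ¬ of 0.5 = 0 (operand ≠ 0)
(x \/ x) = max(0.1, 0.1) = 0.1
(~y /\ (x \/ x)) = min(0, 0.1) = 0
(((~y -> ~y) /\ y) \/ (~y /\ (x \/ x))) = max(0.5, 0) = 0.5
(y \/ (((~y -> ~y) /\ y) \/ (~y /\ (x \/ x)))) = max(0.5, 0.5) = 0.5
~y: Gödel ¬ of 0.5 = 0 (operand ≠ 0)
(y \/ ~y) = max(0.5, 0) = 0.5
((y \/ ~y) \/ x) = max(0.5, 0.1) = 0.5
((y \/ (((~y -> ~y) /\ y) \/ (~y /\ (x \/ x)))) -> ((y \/ ~y) \/ x)): 0.5 ≤ 0.5, so result = 1
(x /\ ((y \/ (((~y -> ~y) /\ y) \/ (~y /\ (x \/ x)))) -> ((y \/ ~y) \/ x))) = min(0.1, 1) = 0.1

0.10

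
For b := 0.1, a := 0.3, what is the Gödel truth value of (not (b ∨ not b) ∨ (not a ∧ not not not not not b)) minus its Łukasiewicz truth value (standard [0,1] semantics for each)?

Gödel evaluation:
  not b: Gödel ¬ of 0.1 = 0 (operand ≠ 0)
  (b ∨ not b) = max(0.1, 0) = 0.1
  not (b ∨ not b): Gödel ¬ of 0.1 = 0 (operand ≠ 0)
  not a: Gödel ¬ of 0.3 = 0 (operand ≠ 0)
  not b: Gödel ¬ of 0.1 = 0 (operand ≠ 0)
  not not b: Gödel ¬ of 0 = 1 (operand is 0)
  not not not b: Gödel ¬ of 1 = 0 (operand ≠ 0)
  not not not not b: Gödel ¬ of 0 = 1 (operand is 0)
  not not not not not b: Gödel ¬ of 1 = 0 (operand ≠ 0)
  (not a ∧ not not not not not b) = min(0, 0) = 0
  (not (b ∨ not b) ∨ (not a ∧ not not not not not b)) = max(0, 0) = 0
  Gödel value = 0
Łukasiewicz evaluation:
  not b: Łukasiewicz ¬ gives 1 − 0.1 = 0.9
  (b ∨ not b) = max(0.1, 0.9) = 0.9
  not (b ∨ not b): Łukasiewicz ¬ gives 1 − 0.9 = 0.1
  not a: Łukasiewicz ¬ gives 1 − 0.3 = 0.7
  not b: Łukasiewicz ¬ gives 1 − 0.1 = 0.9
  not not b: Łukasiewicz ¬ gives 1 − 0.9 = 0.1
  not not not b: Łukasiewicz ¬ gives 1 − 0.1 = 0.9
  not not not not b: Łukasiewicz ¬ gives 1 − 0.9 = 0.1
  not not not not not b: Łukasiewicz ¬ gives 1 − 0.1 = 0.9
  (not a ∧ not not not not not b) = min(0.7, 0.9) = 0.7
  (not (b ∨ not b) ∨ (not a ∧ not not not not not b)) = max(0.1, 0.7) = 0.7
  Łukasiewicz value = 0.7
Difference: 0 − 0.7 = -0.70

-0.70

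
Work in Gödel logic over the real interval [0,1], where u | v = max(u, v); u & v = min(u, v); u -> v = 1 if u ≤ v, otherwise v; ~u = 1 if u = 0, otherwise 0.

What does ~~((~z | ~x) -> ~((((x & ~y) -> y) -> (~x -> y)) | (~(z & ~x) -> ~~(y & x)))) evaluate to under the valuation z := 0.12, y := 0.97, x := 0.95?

1.00

~z: Gödel ¬ of 0.12 = 0 (operand ≠ 0)
~x: Gödel ¬ of 0.95 = 0 (operand ≠ 0)
(~z | ~x) = max(0, 0) = 0
~y: Gödel ¬ of 0.97 = 0 (operand ≠ 0)
(x & ~y) = min(0.95, 0) = 0
((x & ~y) -> y): 0 ≤ 0.97, so result = 1
~x: Gödel ¬ of 0.95 = 0 (operand ≠ 0)
(~x -> y): 0 ≤ 0.97, so result = 1
(((x & ~y) -> y) -> (~x -> y)): 1 ≤ 1, so result = 1
~x: Gödel ¬ of 0.95 = 0 (operand ≠ 0)
(z & ~x) = min(0.12, 0) = 0
~(z & ~x): Gödel ¬ of 0 = 1 (operand is 0)
(y & x) = min(0.97, 0.95) = 0.95
~(y & x): Gödel ¬ of 0.95 = 0 (operand ≠ 0)
~~(y & x): Gödel ¬ of 0 = 1 (operand is 0)
(~(z & ~x) -> ~~(y & x)): 1 ≤ 1, so result = 1
((((x & ~y) -> y) -> (~x -> y)) | (~(z & ~x) -> ~~(y & x))) = max(1, 1) = 1
~((((x & ~y) -> y) -> (~x -> y)) | (~(z & ~x) -> ~~(y & x))): Gödel ¬ of 1 = 0 (operand ≠ 0)
((~z | ~x) -> ~((((x & ~y) -> y) -> (~x -> y)) | (~(z & ~x) -> ~~(y & x)))): 0 ≤ 0, so result = 1
~((~z | ~x) -> ~((((x & ~y) -> y) -> (~x -> y)) | (~(z & ~x) -> ~~(y & x)))): Gödel ¬ of 1 = 0 (operand ≠ 0)
~~((~z | ~x) -> ~((((x & ~y) -> y) -> (~x -> y)) | (~(z & ~x) -> ~~(y & x)))): Gödel ¬ of 0 = 1 (operand is 0)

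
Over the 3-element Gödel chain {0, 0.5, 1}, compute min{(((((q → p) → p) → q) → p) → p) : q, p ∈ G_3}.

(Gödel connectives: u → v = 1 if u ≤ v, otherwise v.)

The minimum is attained at q = 0, p = 0.5:
  (q → p): 0 ≤ 0.5, so result = 1
  ((q → p) → p): 1 > 0.5, so result = 0.5
  (((q → p) → p) → q): 0.5 > 0, so result = 0
  ((((q → p) → p) → q) → p): 0 ≤ 0.5, so result = 1
  (((((q → p) → p) → q) → p) → p): 1 > 0.5, so result = 0.5
Checking all 9 assignments confirms none give a value below 0.50.

0.50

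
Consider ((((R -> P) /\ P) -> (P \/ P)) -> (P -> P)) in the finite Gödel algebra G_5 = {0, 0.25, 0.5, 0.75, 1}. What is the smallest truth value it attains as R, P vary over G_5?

Every assignment gives 1. For instance at R = 0, P = 0:
  (R -> P): 0 ≤ 0, so result = 1
  ((R -> P) /\ P) = min(1, 0) = 0
  (P \/ P) = max(0, 0) = 0
  (((R -> P) /\ P) -> (P \/ P)): 0 ≤ 0, so result = 1
  (P -> P): 0 ≤ 0, so result = 1
  ((((R -> P) /\ P) -> (P \/ P)) -> (P -> P)): 1 ≤ 1, so result = 1
All 25 assignments give value 1 — the formula is a G_5-tautology.

1.00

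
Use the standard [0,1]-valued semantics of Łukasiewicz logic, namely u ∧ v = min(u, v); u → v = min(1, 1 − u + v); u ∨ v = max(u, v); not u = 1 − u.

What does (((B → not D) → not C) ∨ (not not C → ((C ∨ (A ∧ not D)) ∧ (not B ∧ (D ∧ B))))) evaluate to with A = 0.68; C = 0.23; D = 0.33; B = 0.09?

not D: Łukasiewicz ¬ gives 1 − 0.33 = 0.67
(B → not D): min(1, 1 − 0.09 + 0.67) = 1
not C: Łukasiewicz ¬ gives 1 − 0.23 = 0.77
((B → not D) → not C): min(1, 1 − 1 + 0.77) = 0.77
not C: Łukasiewicz ¬ gives 1 − 0.23 = 0.77
not not C: Łukasiewicz ¬ gives 1 − 0.77 = 0.23
not D: Łukasiewicz ¬ gives 1 − 0.33 = 0.67
(A ∧ not D) = min(0.68, 0.67) = 0.67
(C ∨ (A ∧ not D)) = max(0.23, 0.67) = 0.67
not B: Łukasiewicz ¬ gives 1 − 0.09 = 0.91
(D ∧ B) = min(0.33, 0.09) = 0.09
(not B ∧ (D ∧ B)) = min(0.91, 0.09) = 0.09
((C ∨ (A ∧ not D)) ∧ (not B ∧ (D ∧ B))) = min(0.67, 0.09) = 0.09
(not not C → ((C ∨ (A ∧ not D)) ∧ (not B ∧ (D ∧ B)))): min(1, 1 − 0.23 + 0.09) = 0.86
(((B → not D) → not C) ∨ (not not C → ((C ∨ (A ∧ not D)) ∧ (not B ∧ (D ∧ B))))) = max(0.77, 0.86) = 0.86

0.86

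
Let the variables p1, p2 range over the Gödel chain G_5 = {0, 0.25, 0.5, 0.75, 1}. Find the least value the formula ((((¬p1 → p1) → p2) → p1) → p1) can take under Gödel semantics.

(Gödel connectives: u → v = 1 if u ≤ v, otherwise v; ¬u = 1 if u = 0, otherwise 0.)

0.25

The minimum is attained at p1 = 0.25, p2 = 0:
  ¬p1: Gödel ¬ of 0.25 = 0 (operand ≠ 0)
  (¬p1 → p1): 0 ≤ 0.25, so result = 1
  ((¬p1 → p1) → p2): 1 > 0, so result = 0
  (((¬p1 → p1) → p2) → p1): 0 ≤ 0.25, so result = 1
  ((((¬p1 → p1) → p2) → p1) → p1): 1 > 0.25, so result = 0.25
Checking all 25 assignments confirms none give a value below 0.25.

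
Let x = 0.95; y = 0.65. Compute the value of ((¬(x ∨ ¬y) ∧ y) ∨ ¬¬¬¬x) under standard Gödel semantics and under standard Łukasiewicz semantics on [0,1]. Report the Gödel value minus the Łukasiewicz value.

Gödel evaluation:
  ¬y: Gödel ¬ of 0.65 = 0 (operand ≠ 0)
  (x ∨ ¬y) = max(0.95, 0) = 0.95
  ¬(x ∨ ¬y): Gödel ¬ of 0.95 = 0 (operand ≠ 0)
  (¬(x ∨ ¬y) ∧ y) = min(0, 0.65) = 0
  ¬x: Gödel ¬ of 0.95 = 0 (operand ≠ 0)
  ¬¬x: Gödel ¬ of 0 = 1 (operand is 0)
  ¬¬¬x: Gödel ¬ of 1 = 0 (operand ≠ 0)
  ¬¬¬¬x: Gödel ¬ of 0 = 1 (operand is 0)
  ((¬(x ∨ ¬y) ∧ y) ∨ ¬¬¬¬x) = max(0, 1) = 1
  Gödel value = 1
Łukasiewicz evaluation:
  ¬y: Łukasiewicz ¬ gives 1 − 0.65 = 0.35
  (x ∨ ¬y) = max(0.95, 0.35) = 0.95
  ¬(x ∨ ¬y): Łukasiewicz ¬ gives 1 − 0.95 = 0.05
  (¬(x ∨ ¬y) ∧ y) = min(0.05, 0.65) = 0.05
  ¬x: Łukasiewicz ¬ gives 1 − 0.95 = 0.05
  ¬¬x: Łukasiewicz ¬ gives 1 − 0.05 = 0.95
  ¬¬¬x: Łukasiewicz ¬ gives 1 − 0.95 = 0.05
  ¬¬¬¬x: Łukasiewicz ¬ gives 1 − 0.05 = 0.95
  ((¬(x ∨ ¬y) ∧ y) ∨ ¬¬¬¬x) = max(0.05, 0.95) = 0.95
  Łukasiewicz value = 0.95
Difference: 1 − 0.95 = 0.05

0.05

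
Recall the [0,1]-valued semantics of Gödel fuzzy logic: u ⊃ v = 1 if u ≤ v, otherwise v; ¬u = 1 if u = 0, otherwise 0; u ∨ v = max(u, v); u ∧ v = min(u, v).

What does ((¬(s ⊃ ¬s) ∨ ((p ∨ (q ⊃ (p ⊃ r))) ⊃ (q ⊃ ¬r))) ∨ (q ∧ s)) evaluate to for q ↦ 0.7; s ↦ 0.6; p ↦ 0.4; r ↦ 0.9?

1.00

¬s: Gödel ¬ of 0.6 = 0 (operand ≠ 0)
(s ⊃ ¬s): 0.6 > 0, so result = 0
¬(s ⊃ ¬s): Gödel ¬ of 0 = 1 (operand is 0)
(p ⊃ r): 0.4 ≤ 0.9, so result = 1
(q ⊃ (p ⊃ r)): 0.7 ≤ 1, so result = 1
(p ∨ (q ⊃ (p ⊃ r))) = max(0.4, 1) = 1
¬r: Gödel ¬ of 0.9 = 0 (operand ≠ 0)
(q ⊃ ¬r): 0.7 > 0, so result = 0
((p ∨ (q ⊃ (p ⊃ r))) ⊃ (q ⊃ ¬r)): 1 > 0, so result = 0
(¬(s ⊃ ¬s) ∨ ((p ∨ (q ⊃ (p ⊃ r))) ⊃ (q ⊃ ¬r))) = max(1, 0) = 1
(q ∧ s) = min(0.7, 0.6) = 0.6
((¬(s ⊃ ¬s) ∨ ((p ∨ (q ⊃ (p ⊃ r))) ⊃ (q ⊃ ¬r))) ∨ (q ∧ s)) = max(1, 0.6) = 1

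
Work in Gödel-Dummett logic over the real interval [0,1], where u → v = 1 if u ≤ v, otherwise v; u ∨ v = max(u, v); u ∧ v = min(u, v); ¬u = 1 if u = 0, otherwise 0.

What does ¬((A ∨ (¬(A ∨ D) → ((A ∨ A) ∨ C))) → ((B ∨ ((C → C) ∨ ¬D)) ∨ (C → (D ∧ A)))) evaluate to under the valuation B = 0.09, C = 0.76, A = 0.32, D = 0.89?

0.00

(A ∨ D) = max(0.32, 0.89) = 0.89
¬(A ∨ D): Gödel ¬ of 0.89 = 0 (operand ≠ 0)
(A ∨ A) = max(0.32, 0.32) = 0.32
((A ∨ A) ∨ C) = max(0.32, 0.76) = 0.76
(¬(A ∨ D) → ((A ∨ A) ∨ C)): 0 ≤ 0.76, so result = 1
(A ∨ (¬(A ∨ D) → ((A ∨ A) ∨ C))) = max(0.32, 1) = 1
(C → C): 0.76 ≤ 0.76, so result = 1
¬D: Gödel ¬ of 0.89 = 0 (operand ≠ 0)
((C → C) ∨ ¬D) = max(1, 0) = 1
(B ∨ ((C → C) ∨ ¬D)) = max(0.09, 1) = 1
(D ∧ A) = min(0.89, 0.32) = 0.32
(C → (D ∧ A)): 0.76 > 0.32, so result = 0.32
((B ∨ ((C → C) ∨ ¬D)) ∨ (C → (D ∧ A))) = max(1, 0.32) = 1
((A ∨ (¬(A ∨ D) → ((A ∨ A) ∨ C))) → ((B ∨ ((C → C) ∨ ¬D)) ∨ (C → (D ∧ A)))): 1 ≤ 1, so result = 1
¬((A ∨ (¬(A ∨ D) → ((A ∨ A) ∨ C))) → ((B ∨ ((C → C) ∨ ¬D)) ∨ (C → (D ∧ A)))): Gödel ¬ of 1 = 0 (operand ≠ 0)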